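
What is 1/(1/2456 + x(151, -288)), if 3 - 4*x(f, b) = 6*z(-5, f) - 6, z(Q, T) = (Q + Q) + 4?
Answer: 2456/27631 ≈ 0.088886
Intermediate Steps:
z(Q, T) = 4 + 2*Q (z(Q, T) = 2*Q + 4 = 4 + 2*Q)
x(f, b) = 45/4 (x(f, b) = ¾ - (6*(4 + 2*(-5)) - 6)/4 = ¾ - (6*(4 - 10) - 6)/4 = ¾ - (6*(-6) - 6)/4 = ¾ - (-36 - 6)/4 = ¾ - ¼*(-42) = ¾ + 21/2 = 45/4)
1/(1/2456 + x(151, -288)) = 1/(1/2456 + 45/4) = 1/(27631/2456) = 2456/27631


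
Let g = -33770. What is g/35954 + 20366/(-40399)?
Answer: -1048256697/726252823 ≈ -1.4434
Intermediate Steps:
g/35954 + 20366/(-40399) = -33770/35954 + 20366/(-40399) = -33770*1/35954 + 20366*(-1/40399) = -16885/17977 - 20366/40399 = -1048256697/726252823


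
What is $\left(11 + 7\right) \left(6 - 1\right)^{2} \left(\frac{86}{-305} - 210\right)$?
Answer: $- \frac{5772240}{61} \approx -94627.0$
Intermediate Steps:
$\left(11 + 7\right) \left(6 - 1\right)^{2} \left(\frac{86}{-305} - 210\right) = 18 \cdot 5^{2} \left(86 \left(- \frac{1}{305}\right) - 210\right) = 18 \cdot 25 \left(- \frac{86}{305} - 210\right) = 450 \left(- \frac{64136}{305}\right) = - \frac{5772240}{61}$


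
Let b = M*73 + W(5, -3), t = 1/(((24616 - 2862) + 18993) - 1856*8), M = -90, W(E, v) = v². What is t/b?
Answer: -1/169923339 ≈ -5.8850e-9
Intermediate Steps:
t = 1/25899 (t = 1/((21754 + 18993) - 14848) = 1/(40747 - 14848) = 1/25899 ≈ 3.8612e-5)
b = -6561 (b = -90*73 + (-3)² = -6570 + 9 = -6561)
t/b = (1/25899)/(-6561) = (1/25899)*(-1/6561) = -1/169923339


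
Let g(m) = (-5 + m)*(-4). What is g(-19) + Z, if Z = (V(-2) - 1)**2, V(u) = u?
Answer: 105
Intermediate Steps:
g(m) = 20 - 4*m
Z = 9 (Z = (-2 - 1)**2 = (-3)**2 = 9)
g(-19) + Z = (20 - 4*(-19)) + 9 = (20 + 76) + 9 = 96 + 9 = 105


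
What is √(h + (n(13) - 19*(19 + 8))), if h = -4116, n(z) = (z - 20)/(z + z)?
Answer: I*√3129386/26 ≈ 68.039*I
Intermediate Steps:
n(z) = (-20 + z)/(2*z) (n(z) = (-20 + z)/((2*z)) = (-20 + z)*(1/(2*z)) = (-20 + z)/(2*z))
√(h + (n(13) - 19*(19 + 8))) = √(-4116 + ((½)*(-20 + 13)/13 - 19*(19 + 8))) = √(-4116 + ((½)*(1/13)*(-7) - 19*27)) = √(-4116 + (-7/26 - 1*513)) = √(-4116 + (-7/26 - 513)) = √(-4116 - 13345/26) = √(-120361/26) = I*√3129386/26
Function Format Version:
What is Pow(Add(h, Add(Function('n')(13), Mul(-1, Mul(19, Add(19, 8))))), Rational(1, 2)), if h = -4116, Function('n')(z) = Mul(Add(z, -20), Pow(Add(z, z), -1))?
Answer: Mul(Rational(1, 26), I, Pow(3129386, Rational(1, 2))) ≈ Mul(68.039, I)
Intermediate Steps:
Function('n')(z) = Mul(Rational(1, 2), Pow(z, -1), Add(-20, z)) (Function('n')(z) = Mul(Add(-20, z), Pow(Mul(2, z), -1)) = Mul(Add(-20, z), Mul(Rational(1, 2), Pow(z, -1))) = Mul(Rational(1, 2), Pow(z, -1), Add(-20, z)))
Pow(Add(h, Add(Function('n')(13), Mul(-1, Mul(19, Add(19, 8))))), Rational(1, 2)) = Pow(Add(-4116, Add(Mul(Rational(1, 2), Pow(13, -1), Add(-20, 13)), Mul(-1, Mul(19, Add(19, 8))))), Rational(1, 2)) = Pow(Add(-4116, Add(Mul(Rational(1, 2), Rational(1, 13), -7), Mul(-1, Mul(19, 27)))), Rational(1, 2)) = Pow(Add(-4116, Add(Rational(-7, 26), Mul(-1, 513))), Rational(1, 2)) = Pow(Add(-4116, Add(Rational(-7, 26), -513)), Rational(1, 2)) = Pow(Add(-4116, Rational(-13345, 26)), Rational(1, 2)) = Pow(Rational(-120361, 26), Rational(1, 2)) = Mul(Rational(1, 26), I, Pow(3129386, Rational(1, 2)))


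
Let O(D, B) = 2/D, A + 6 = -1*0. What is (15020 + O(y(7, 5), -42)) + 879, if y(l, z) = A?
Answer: 47696/3 ≈ 15899.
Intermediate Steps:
A = -6 (A = -6 - 1*0 = -6 + 0 = -6)
y(l, z) = -6
(15020 + O(y(7, 5), -42)) + 879 = (15020 + 2/(-6)) + 879 = (15020 + 2*(-⅙)) + 879 = (15020 - ⅓) + 879 = 45059/3 + 879 = 47696/3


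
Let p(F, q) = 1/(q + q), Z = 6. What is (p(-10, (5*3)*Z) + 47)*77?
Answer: 651497/180 ≈ 3619.4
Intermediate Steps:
p(F, q) = 1/(2*q)
(p(-10, (5*3)*Z) + 47)*77 = (1/(2*(((5*3)*6))) + 47)*77 = (1/(2*((15*6))) + 47)*77 = ((½)/90 + 47)*77 = ((½)*(1/90) + 47)*77 = (1/180 + 47)*77 = (8461/180)*77 = 651497/180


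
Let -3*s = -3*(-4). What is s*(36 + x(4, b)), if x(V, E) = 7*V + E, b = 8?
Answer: -288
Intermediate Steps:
x(V, E) = E + 7*V
s = -4 (s = -(-1)*(-4) = -⅓*12 = -4)
s*(36 + x(4, b)) = -4*(36 + (8 + 7*4)) = -4*(36 + (8 + 28)) = -4*(36 + 36) = -4*72 = -288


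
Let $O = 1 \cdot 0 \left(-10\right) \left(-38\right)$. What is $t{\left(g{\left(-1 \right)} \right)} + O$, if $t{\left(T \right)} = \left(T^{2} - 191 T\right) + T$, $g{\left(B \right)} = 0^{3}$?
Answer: $0$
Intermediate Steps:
$O = 0$ ($O = 0 \left(-10\right) \left(-38\right) = 0 \left(-38\right) = 0$)
$g{\left(B \right)} = 0$
$t{\left(T \right)} = T^{2} - 190 T$
$t{\left(g{\left(-1 \right)} \right)} + O = 0 \left(-190 + 0\right) + 0 = 0 \left(-190\right) + 0 = 0 + 0 = 0$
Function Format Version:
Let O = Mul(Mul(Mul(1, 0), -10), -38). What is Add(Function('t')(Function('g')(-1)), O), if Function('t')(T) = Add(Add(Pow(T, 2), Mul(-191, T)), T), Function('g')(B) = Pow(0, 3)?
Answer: 0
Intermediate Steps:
O = 0 (O = Mul(Mul(0, -10), -38) = Mul(0, -38) = 0)
Function('g')(B) = 0
Function('t')(T) = Add(Pow(T, 2), Mul(-190, T))
Add(Function('t')(Function('g')(-1)), O) = Add(Mul(0, Add(-190, 0)), 0) = Add(Mul(0, -190), 0) = Add(0, 0) = 0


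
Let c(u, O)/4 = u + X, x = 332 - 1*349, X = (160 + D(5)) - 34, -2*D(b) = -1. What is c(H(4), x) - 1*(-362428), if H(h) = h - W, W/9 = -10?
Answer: 363310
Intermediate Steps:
W = -90 (W = 9*(-10) = -90)
D(b) = 1/2 (D(b) = -1/2*(-1) = 1/2)
X = 253/2 (X = (160 + 1/2) - 34 = 321/2 - 34 = 253/2 ≈ 126.50)
x = -17 (x = 332 - 349 = -17)
H(h) = 90 + h (H(h) = h - 1*(-90) = h + 90 = 90 + h)
c(u, O) = 506 + 4*u (c(u, O) = 4*(u + 253/2) = 4*(253/2 + u) = 506 + 4*u)
c(H(4), x) - 1*(-362428) = (506 + 4*(90 + 4)) - 1*(-362428) = (506 + 4*94) + 362428 = (506 + 376) + 362428 = 882 + 362428 = 363310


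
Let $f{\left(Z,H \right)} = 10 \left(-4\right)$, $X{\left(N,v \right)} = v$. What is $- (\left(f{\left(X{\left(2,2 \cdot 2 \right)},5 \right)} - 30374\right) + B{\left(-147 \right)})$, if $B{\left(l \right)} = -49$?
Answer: $30463$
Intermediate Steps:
$f{\left(Z,H \right)} = -40$
$- (\left(f{\left(X{\left(2,2 \cdot 2 \right)},5 \right)} - 30374\right) + B{\left(-147 \right)}) = - (\left(-40 - 30374\right) - 49) = - (-30414 - 49) = \left(-1\right) \left(-30463\right) = 30463$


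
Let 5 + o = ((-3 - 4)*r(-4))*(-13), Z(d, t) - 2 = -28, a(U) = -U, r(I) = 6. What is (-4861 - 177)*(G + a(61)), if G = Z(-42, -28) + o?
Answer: -2287252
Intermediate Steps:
Z(d, t) = -26 (Z(d, t) = 2 - 28 = -26)
o = 541 (o = -5 + ((-3 - 4)*6)*(-13) = -5 - 7*6*(-13) = -5 - 42*(-13) = -5 + 546 = 541)
G = 515 (G = -26 + 541 = 515)
(-4861 - 177)*(G + a(61)) = (-4861 - 177)*(515 - 1*61) = -5038*(515 - 61) = -5038*454 = -2287252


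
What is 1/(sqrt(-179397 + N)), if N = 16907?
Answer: -I*sqrt(162490)/162490 ≈ -0.0024808*I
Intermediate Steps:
1/(sqrt(-179397 + N)) = 1/(sqrt(-179397 + 16907)) = 1/(sqrt(-162490)) = 1/(I*sqrt(162490)) = -I*sqrt(162490)/162490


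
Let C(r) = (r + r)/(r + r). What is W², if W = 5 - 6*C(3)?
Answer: 1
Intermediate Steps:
C(r) = 1 (C(r) = (2*r)/((2*r)) = (2*r)*(1/(2*r)) = 1)
W = -1 (W = 5 - 6*1 = 5 - 6 = -1)
W² = (-1)² = 1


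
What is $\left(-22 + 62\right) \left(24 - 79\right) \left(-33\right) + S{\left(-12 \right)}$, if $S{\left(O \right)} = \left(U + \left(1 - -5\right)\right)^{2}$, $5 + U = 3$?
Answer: $72616$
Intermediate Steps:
$U = -2$ ($U = -5 + 3 = -2$)
$S{\left(O \right)} = 16$ ($S{\left(O \right)} = \left(-2 + \left(1 - -5\right)\right)^{2} = \left(-2 + \left(1 + 5\right)\right)^{2} = \left(-2 + 6\right)^{2} = 4^{2} = 16$)
$\left(-22 + 62\right) \left(24 - 79\right) \left(-33\right) + S{\left(-12 \right)} = \left(-22 + 62\right) \left(24 - 79\right) \left(-33\right) + 16 = 40 \left(-55\right) \left(-33\right) + 16 = \left(-2200\right) \left(-33\right) + 16 = 72600 + 16 = 72616$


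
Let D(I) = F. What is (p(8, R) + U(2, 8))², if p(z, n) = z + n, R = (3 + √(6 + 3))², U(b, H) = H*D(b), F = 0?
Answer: 1936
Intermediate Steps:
D(I) = 0
U(b, H) = 0 (U(b, H) = H*0 = 0)
R = 36 (R = (3 + √9)² = (3 + 3)² = 6² = 36)
p(z, n) = n + z
(p(8, R) + U(2, 8))² = ((36 + 8) + 0)² = (44 + 0)² = 44² = 1936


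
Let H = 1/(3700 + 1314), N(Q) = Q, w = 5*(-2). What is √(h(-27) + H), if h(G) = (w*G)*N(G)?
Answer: I*√183272023826/5014 ≈ 85.381*I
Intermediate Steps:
w = -10
H = 1/5014 ≈ 0.00019944
h(G) = -10*G² (h(G) = (-10*G)*G = -10*G²)
√(h(-27) + H) = √(-10*(-27)² + 1/5014) = √(-10*729 + 1/5014) = √(-7290 + 1/5014) = √(-36552059/5014) = I*√183272023826/5014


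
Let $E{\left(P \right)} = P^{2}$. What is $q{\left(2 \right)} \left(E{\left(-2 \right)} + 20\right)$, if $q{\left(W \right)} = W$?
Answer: $48$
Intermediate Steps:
$q{\left(2 \right)} \left(E{\left(-2 \right)} + 20\right) = 2 \left(\left(-2\right)^{2} + 20\right) = 2 \left(4 + 20\right) = 2 \cdot 24 = 48$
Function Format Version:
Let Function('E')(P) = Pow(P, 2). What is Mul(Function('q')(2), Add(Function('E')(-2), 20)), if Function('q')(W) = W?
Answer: 48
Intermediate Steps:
Mul(Function('q')(2), Add(Function('E')(-2), 20)) = Mul(2, Add(Pow(-2, 2), 20)) = Mul(2, Add(4, 20)) = Mul(2, 24) = 48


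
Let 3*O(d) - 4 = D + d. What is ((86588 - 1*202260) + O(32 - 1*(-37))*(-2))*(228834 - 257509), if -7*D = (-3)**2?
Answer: 69683576300/21 ≈ 3.3183e+9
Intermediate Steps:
D = -9/7 (D = -1/7*(-3)**2 = -1/7*9 = -9/7 ≈ -1.2857)
O(d) = 19/21 + d/3 (O(d) = 4/3 + (-9/7 + d)/3 = 4/3 + (-3/7 + d/3) = 19/21 + d/3)
((86588 - 1*202260) + O(32 - 1*(-37))*(-2))*(228834 - 257509) = ((86588 - 1*202260) + (19/21 + (32 - 1*(-37))/3)*(-2))*(228834 - 257509) = ((86588 - 202260) + (19/21 + (32 + 37)/3)*(-2))*(-28675) = (-115672 + (19/21 + (1/3)*69)*(-2))*(-28675) = (-115672 + (19/21 + 23)*(-2))*(-28675) = (-115672 + (502/21)*(-2))*(-28675) = (-115672 - 1004/21)*(-28675) = -2430116/21*(-28675) = 69683576300/21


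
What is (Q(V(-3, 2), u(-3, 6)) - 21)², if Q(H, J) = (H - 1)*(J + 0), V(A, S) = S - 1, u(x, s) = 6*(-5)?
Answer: 441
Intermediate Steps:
u(x, s) = -30
V(A, S) = -1 + S
Q(H, J) = J*(-1 + H) (Q(H, J) = (-1 + H)*J = J*(-1 + H))
(Q(V(-3, 2), u(-3, 6)) - 21)² = (-30*(-1 + (-1 + 2)) - 21)² = (-30*(-1 + 1) - 21)² = (-30*0 - 21)² = (0 - 21)² = (-21)² = 441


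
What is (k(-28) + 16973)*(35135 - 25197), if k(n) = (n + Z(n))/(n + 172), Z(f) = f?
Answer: 1518064283/9 ≈ 1.6867e+8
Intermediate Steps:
k(n) = 2*n/(172 + n) (k(n) = (n + n)/(n + 172) = (2*n)/(172 + n) = 2*n/(172 + n))
(k(-28) + 16973)*(35135 - 25197) = (2*(-28)/(172 - 28) + 16973)*(35135 - 25197) = (2*(-28)/144 + 16973)*9938 = (2*(-28)*(1/144) + 16973)*9938 = (-7/18 + 16973)*9938 = (305507/18)*9938 = 1518064283/9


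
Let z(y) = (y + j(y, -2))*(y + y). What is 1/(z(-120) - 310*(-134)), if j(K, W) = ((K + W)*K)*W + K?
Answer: 1/7126340 ≈ 1.4032e-7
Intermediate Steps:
j(K, W) = K + K*W*(K + W) (j(K, W) = (K*(K + W))*W + K = K*W*(K + W) + K = K + K*W*(K + W))
z(y) = 2*y*(y + y*(5 - 2*y)) (z(y) = (y + y*(1 + (-2)² + y*(-2)))*(y + y) = (y + y*(1 + 4 - 2*y))*(2*y) = (y + y*(5 - 2*y))*(2*y) = 2*y*(y + y*(5 - 2*y)))
1/(z(-120) - 310*(-134)) = 1/(4*(-120)²*(3 - 1*(-120)) - 310*(-134)) = 1/(4*14400*(3 + 120) + 41540) = 1/(4*14400*123 + 41540) = 1/(7084800 + 41540) = 1/7126340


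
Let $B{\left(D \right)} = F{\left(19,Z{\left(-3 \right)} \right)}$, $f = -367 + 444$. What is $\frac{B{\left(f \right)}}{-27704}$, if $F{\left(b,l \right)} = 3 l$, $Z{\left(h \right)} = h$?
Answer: $\frac{9}{27704} \approx 0.00032486$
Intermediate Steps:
$f = 77$
$B{\left(D \right)} = -9$ ($B{\left(D \right)} = 3 \left(-3\right) = -9$)
$\frac{B{\left(f \right)}}{-27704} = - \frac{9}{-27704} = \left(-9\right) \left(- \frac{1}{27704}\right) = \frac{9}{27704}$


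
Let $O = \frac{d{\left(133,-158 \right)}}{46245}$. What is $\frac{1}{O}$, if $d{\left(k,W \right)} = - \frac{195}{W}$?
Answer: $\frac{487114}{13} \approx 37470.0$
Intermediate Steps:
$O = \frac{13}{487114}$ ($O = \frac{\left(-195\right) \frac{1}{-158}}{46245} = \left(-195\right) \left(- \frac{1}{158}\right) \frac{1}{46245} = \frac{195}{158} \cdot \frac{1}{46245} = \frac{13}{487114} \approx 2.6688 \cdot 10^{-5}$)
$\frac{1}{O} = \frac{1}{\frac{13}{487114}} = \frac{487114}{13}$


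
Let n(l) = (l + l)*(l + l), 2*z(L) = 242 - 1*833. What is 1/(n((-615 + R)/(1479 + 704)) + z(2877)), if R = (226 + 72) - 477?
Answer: -9530978/2811360511 ≈ -0.0033902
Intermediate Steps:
R = -179 (R = 298 - 477 = -179)
z(L) = -591/2 (z(L) = (242 - 1*833)/2 = (242 - 833)/2 = (½)*(-591) = -591/2)
n(l) = 4*l² (n(l) = (2*l)*(2*l) = 4*l²)
1/(n((-615 + R)/(1479 + 704)) + z(2877)) = 1/(4*((-615 - 179)/(1479 + 704))² - 591/2) = 1/(4*(-794/2183)² - 591/2) = 1/(4*(630436/4765489) - 591/2) = 1/(2521744/4765489 - 591/2) = 1/(-2811360511/9530978) = -9530978/2811360511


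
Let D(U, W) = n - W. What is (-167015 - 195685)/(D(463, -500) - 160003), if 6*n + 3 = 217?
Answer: 544050/239201 ≈ 2.2744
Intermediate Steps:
n = 107/3 (n = -1/2 + (1/6)*217 = -1/2 + 217/6 = 107/3 ≈ 35.667)
D(U, W) = 107/3 - W
(-167015 - 195685)/(D(463, -500) - 160003) = (-167015 - 195685)/((107/3 - 1*(-500)) - 160003) = -362700/((107/3 + 500) - 160003) = -362700/(1607/3 - 160003) = -362700/(-478402/3) = -362700*(-3/478402) = 544050/239201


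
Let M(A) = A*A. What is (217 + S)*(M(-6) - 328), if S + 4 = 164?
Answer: -110084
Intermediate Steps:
S = 160 (S = -4 + 164 = 160)
M(A) = A²
(217 + S)*(M(-6) - 328) = (217 + 160)*((-6)² - 328) = 377*(36 - 328) = 377*(-292) = -110084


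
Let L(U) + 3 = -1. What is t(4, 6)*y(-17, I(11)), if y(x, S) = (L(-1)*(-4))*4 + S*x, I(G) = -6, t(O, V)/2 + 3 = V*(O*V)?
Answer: 46812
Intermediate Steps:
L(U) = -4 (L(U) = -3 - 1 = -4)
t(O, V) = -6 + 2*O*V² (t(O, V) = -6 + 2*(V*(O*V)) = -6 + 2*(O*V²) = -6 + 2*O*V²)
y(x, S) = 64 + S*x (y(x, S) = -4*(-4)*4 + S*x = 16*4 + S*x = 64 + S*x)
t(4, 6)*y(-17, I(11)) = (-6 + 2*4*6²)*(64 - 6*(-17)) = (-6 + 2*4*36)*(64 + 102) = (-6 + 288)*166 = 282*166 = 46812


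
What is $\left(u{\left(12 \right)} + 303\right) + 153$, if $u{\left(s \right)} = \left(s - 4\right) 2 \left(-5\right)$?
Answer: $376$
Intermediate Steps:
$u{\left(s \right)} = 40 - 10 s$ ($u{\left(s \right)} = \left(-4 + s\right) 2 \left(-5\right) = \left(-8 + 2 s\right) \left(-5\right) = 40 - 10 s$)
$\left(u{\left(12 \right)} + 303\right) + 153 = \left(\left(40 - 120\right) + 303\right) + 153 = \left(-80 + 303\right) + 153 = 223 + 153 = 376$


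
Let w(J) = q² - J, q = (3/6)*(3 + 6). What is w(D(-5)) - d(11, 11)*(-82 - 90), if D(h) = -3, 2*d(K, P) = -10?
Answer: -3347/4 ≈ -836.75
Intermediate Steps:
d(K, P) = -5 (d(K, P) = (½)*(-10) = -5)
q = 9/2 (q = (3*(⅙))*9 = (½)*9 = 9/2 ≈ 4.5000)
w(J) = 81/4 - J (w(J) = (9/2)² - J = 81/4 - J)
w(D(-5)) - d(11, 11)*(-82 - 90) = (81/4 - 1*(-3)) - (-5)*(-82 - 90) = (81/4 + 3) - (-5)*(-172) = 93/4 - 1*860 = 93/4 - 860 = -3347/4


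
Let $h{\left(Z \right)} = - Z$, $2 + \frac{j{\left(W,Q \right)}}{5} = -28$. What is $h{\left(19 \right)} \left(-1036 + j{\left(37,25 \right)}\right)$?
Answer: $22534$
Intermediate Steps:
$j{\left(W,Q \right)} = -150$ ($j{\left(W,Q \right)} = -10 + 5 \left(-28\right) = -10 - 140 = -150$)
$h{\left(19 \right)} \left(-1036 + j{\left(37,25 \right)}\right) = \left(-1\right) 19 \left(-1036 - 150\right) = \left(-19\right) \left(-1186\right) = 22534$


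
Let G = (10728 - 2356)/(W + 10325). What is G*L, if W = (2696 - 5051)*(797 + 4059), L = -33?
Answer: 276276/11425555 ≈ 0.024181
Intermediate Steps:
W = -11435880 (W = -2355*4856 = -11435880)
G = -8372/11425555 (G = (10728 - 2356)/(-11435880 + 10325) = 8372/(-11425555) = 8372*(-1/11425555) = -8372/11425555 ≈ -0.00073274)
G*L = -8372/11425555*(-33) = 276276/11425555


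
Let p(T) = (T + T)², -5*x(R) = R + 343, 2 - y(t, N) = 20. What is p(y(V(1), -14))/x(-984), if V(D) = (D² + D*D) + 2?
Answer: 6480/641 ≈ 10.109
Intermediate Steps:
V(D) = 2 + 2*D² (V(D) = (D² + D²) + 2 = 2*D² + 2 = 2 + 2*D²)
y(t, N) = -18 (y(t, N) = 2 - 1*20 = 2 - 20 = -18)
x(R) = -343/5 - R/5 (x(R) = -(R + 343)/5 = -(343 + R)/5 = -343/5 - R/5)
p(T) = 4*T² (p(T) = (2*T)² = 4*T²)
p(y(V(1), -14))/x(-984) = (4*(-18)²)/(-343/5 - ⅕*(-984)) = (4*324)/(-343/5 + 984/5) = 1296/(641/5) = 1296*(5/641) = 6480/641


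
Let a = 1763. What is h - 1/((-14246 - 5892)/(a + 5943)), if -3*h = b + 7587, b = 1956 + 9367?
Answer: -190393231/30207 ≈ -6303.0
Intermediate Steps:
b = 11323
h = -18910/3 (h = -(11323 + 7587)/3 = -⅓*18910 = -18910/3 ≈ -6303.3)
h - 1/((-14246 - 5892)/(a + 5943)) = -18910/3 - 1/((-14246 - 5892)/(1763 + 5943)) = -18910/3 - 1/((-20138/7706)) = -18910/3 - 1/((-20138*1/7706)) = -18910/3 - 1/(-10069/3853) = -18910/3 - 1*(-3853/10069) = -18910/3 + 3853/10069 = -190393231/30207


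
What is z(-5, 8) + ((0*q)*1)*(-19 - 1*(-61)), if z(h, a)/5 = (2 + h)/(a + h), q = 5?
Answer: -5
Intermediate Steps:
z(h, a) = 5*(2 + h)/(a + h) (z(h, a) = 5*((2 + h)/(a + h)) = 5*(2 + h)/(a + h))
z(-5, 8) + ((0*q)*1)*(-19 - 1*(-61)) = 5*(2 - 5)/(8 - 5) + ((0*5)*1)*(-19 - 1*(-61)) = 5*(-3)/3 + (0*1)*(-19 + 61) = 5*(⅓)*(-3) + 0*42 = -5 + 0 = -5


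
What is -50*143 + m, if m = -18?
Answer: -7168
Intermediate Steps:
-50*143 + m = -50*143 - 18 = -7150 - 18 = -7168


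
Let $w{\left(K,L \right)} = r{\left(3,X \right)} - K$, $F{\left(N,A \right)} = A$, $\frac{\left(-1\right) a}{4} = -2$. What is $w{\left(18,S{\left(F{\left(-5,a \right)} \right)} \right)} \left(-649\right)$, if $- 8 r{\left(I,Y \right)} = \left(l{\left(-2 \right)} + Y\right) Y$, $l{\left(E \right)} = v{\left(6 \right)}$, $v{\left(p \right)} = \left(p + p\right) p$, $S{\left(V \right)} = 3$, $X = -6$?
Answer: $- \frac{40887}{2} \approx -20444.0$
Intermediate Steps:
$a = 8$ ($a = \left(-4\right) \left(-2\right) = 8$)
$v{\left(p \right)} = 2 p^{2}$ ($v{\left(p \right)} = 2 p p = 2 p^{2}$)
$l{\left(E \right)} = 72$ ($l{\left(E \right)} = 2 \cdot 6^{2} = 2 \cdot 36 = 72$)
$r{\left(I,Y \right)} = - \frac{Y \left(72 + Y\right)}{8}$ ($r{\left(I,Y \right)} = - \frac{\left(72 + Y\right) Y}{8} = - \frac{Y \left(72 + Y\right)}{8}$)
$w{\left(K,L \right)} = \frac{99}{2} - K$ ($w{\left(K,L \right)} = \left(- \frac{1}{8}\right) \left(-6\right) \left(72 - 6\right) - K = \left(- \frac{1}{8}\right) \left(-6\right) 66 - K = \frac{99}{2} - K$)
$w{\left(18,S{\left(F{\left(-5,a \right)} \right)} \right)} \left(-649\right) = \left(\frac{99}{2} - 18\right) \left(-649\right) = \frac{63}{2} \left(-649\right) = - \frac{40887}{2}$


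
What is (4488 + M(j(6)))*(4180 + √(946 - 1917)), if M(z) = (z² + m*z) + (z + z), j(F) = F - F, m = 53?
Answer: 18759840 + 4488*I*√971 ≈ 1.876e+7 + 1.3985e+5*I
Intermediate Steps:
j(F) = 0
M(z) = z² + 55*z (M(z) = (z² + 53*z) + (z + z) = (z² + 53*z) + 2*z = z² + 55*z)
(4488 + M(j(6)))*(4180 + √(946 - 1917)) = (4488 + 0*(55 + 0))*(4180 + √(946 - 1917)) = (4488 + 0*55)*(4180 + √(-971)) = (4488 + 0)*(4180 + I*√971) = 4488*(4180 + I*√971) = 18759840 + 4488*I*√971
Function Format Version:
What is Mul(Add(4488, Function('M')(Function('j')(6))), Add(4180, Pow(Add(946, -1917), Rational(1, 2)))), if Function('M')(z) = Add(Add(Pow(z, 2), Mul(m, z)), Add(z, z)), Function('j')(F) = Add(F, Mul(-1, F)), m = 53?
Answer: Add(18759840, Mul(4488, I, Pow(971, Rational(1, 2)))) ≈ Add(1.8760e+7, Mul(1.3985e+5, I))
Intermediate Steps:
Function('j')(F) = 0
Function('M')(z) = Add(Pow(z, 2), Mul(55, z)) (Function('M')(z) = Add(Add(Pow(z, 2), Mul(53, z)), Add(z, z)) = Add(Add(Pow(z, 2), Mul(53, z)), Mul(2, z)) = Add(Pow(z, 2), Mul(55, z)))
Mul(Add(4488, Function('M')(Function('j')(6))), Add(4180, Pow(Add(946, -1917), Rational(1, 2)))) = Mul(Add(4488, Mul(0, Add(55, 0))), Add(4180, Pow(Add(946, -1917), Rational(1, 2)))) = Mul(Add(4488, Mul(0, 55)), Add(4180, Pow(-971, Rational(1, 2)))) = Mul(Add(4488, 0), Add(4180, Mul(I, Pow(971, Rational(1, 2))))) = Mul(4488, Add(4180, Mul(I, Pow(971, Rational(1, 2))))) = Add(18759840, Mul(4488, I, Pow(971, Rational(1, 2))))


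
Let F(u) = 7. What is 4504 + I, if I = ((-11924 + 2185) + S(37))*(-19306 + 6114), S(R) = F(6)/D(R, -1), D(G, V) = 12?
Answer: 385421090/3 ≈ 1.2847e+8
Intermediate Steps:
S(R) = 7/12
I = 385407578/3 (I = ((-11924 + 2185) + 7/12)*(-19306 + 6114) = (-9739 + 7/12)*(-13192) = -116861/12*(-13192) = 385407578/3 ≈ 1.2847e+8)
4504 + I = 4504 + 385407578/3 = 385421090/3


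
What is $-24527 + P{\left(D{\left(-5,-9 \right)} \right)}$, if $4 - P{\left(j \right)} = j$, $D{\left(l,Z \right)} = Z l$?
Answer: $-24568$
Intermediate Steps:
$P{\left(j \right)} = 4 - j$
$-24527 + P{\left(D{\left(-5,-9 \right)} \right)} = -24527 + \left(4 - \left(-9\right) \left(-5\right)\right) = -24527 + \left(4 - 45\right) = -24527 - 41 = -24568$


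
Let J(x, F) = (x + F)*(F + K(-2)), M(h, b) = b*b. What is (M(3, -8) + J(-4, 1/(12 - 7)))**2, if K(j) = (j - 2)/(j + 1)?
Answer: 1442401/625 ≈ 2307.8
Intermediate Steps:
K(j) = (-2 + j)/(1 + j)
M(h, b) = b**2
J(x, F) = (4 + F)*(F + x) (J(x, F) = (x + F)*(F + (-2 - 2)/(1 - 2)) = (F + x)*(F - 4/(-1)) = (F + x)*(F - 1*(-4)) = (F + x)*(F + 4) = (F + x)*(4 + F) = (4 + F)*(F + x))
(M(3, -8) + J(-4, 1/(12 - 7)))**2 = ((-8)**2 + ((1/(12 - 7))**2 + 4/(12 - 7) + 4*(-4) - 4/(12 - 7)))**2 = (64 + ((1/5)**2 + 4/5 - 16 - 4/5))**2 = (64 + ((1/5)**2 + 4*(1/5) - 16 + (1/5)*(-4)))**2 = (64 + (1/25 + 4/5 - 16 - 4/5))**2 = (64 - 399/25)**2 = (1201/25)**2 = 1442401/625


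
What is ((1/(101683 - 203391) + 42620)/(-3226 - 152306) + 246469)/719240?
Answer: 259923431640047/758503247156096 ≈ 0.34268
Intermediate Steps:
((1/(101683 - 203391) + 42620)/(-3226 - 152306) + 246469)/719240 = ((1/(-101708) + 42620)/(-155532) + 246469)*(1/719240) = ((-1/101708 + 42620)*(-1/155532) + 246469)*(1/719240) = ((4334794959/101708)*(-1/155532) + 246469)*(1/719240) = (-1444931653/5272949552 + 246469)*(1/719240) = (1299617158200235/5272949552)*(1/719240) = 259923431640047/758503247156096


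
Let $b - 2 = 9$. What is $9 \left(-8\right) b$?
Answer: $-792$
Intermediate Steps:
$b = 11$ ($b = 2 + 9 = 11$)
$9 \left(-8\right) b = 9 \left(-8\right) 11 = \left(-72\right) 11 = -792$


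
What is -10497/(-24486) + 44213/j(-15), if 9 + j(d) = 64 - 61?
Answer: -90211378/12243 ≈ -7368.4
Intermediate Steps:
j(d) = -6 (j(d) = -9 + (64 - 61) = -9 + 3 = -6)
-10497/(-24486) + 44213/j(-15) = -10497/(-24486) + 44213/(-6) = -10497*(-1/24486) + 44213*(-⅙) = 3499/8162 - 44213/6 = -90211378/12243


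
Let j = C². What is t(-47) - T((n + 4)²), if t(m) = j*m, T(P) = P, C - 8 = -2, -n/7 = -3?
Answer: -2317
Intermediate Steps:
n = 21 (n = -7*(-3) = 21)
C = 6 (C = 8 - 2 = 6)
j = 36 (j = 6² = 36)
t(m) = 36*m
t(-47) - T((n + 4)²) = 36*(-47) - (21 + 4)² = -1692 - 1*25² = -1692 - 1*625 = -1692 - 625 = -2317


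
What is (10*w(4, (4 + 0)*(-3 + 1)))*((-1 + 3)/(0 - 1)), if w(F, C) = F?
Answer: -80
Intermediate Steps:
(10*w(4, (4 + 0)*(-3 + 1)))*((-1 + 3)/(0 - 1)) = (10*4)*((-1 + 3)/(0 - 1)) = 40*(2/(-1)) = 40*(2*(-1)) = 40*(-2) = -80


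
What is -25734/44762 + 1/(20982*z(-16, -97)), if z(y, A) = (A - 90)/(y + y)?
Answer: -25242341243/43907426277 ≈ -0.57490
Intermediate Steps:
z(y, A) = (-90 + A)/(2*y) (z(y, A) = (-90 + A)/((2*y)) = (-90 + A)*(1/(2*y)) = (-90 + A)/(2*y))
-25734/44762 + 1/(20982*z(-16, -97)) = -25734/44762 + 1/(20982*(((½)*(-90 - 97)/(-16)))) = -25734*1/44762 + 1/(20982*(((½)*(-1/16)*(-187)))) = -12867/22381 + 1/(20982*(187/32)) = -12867/22381 + (1/20982)*(32/187) = -12867/22381 + 16/1961817 = -25242341243/43907426277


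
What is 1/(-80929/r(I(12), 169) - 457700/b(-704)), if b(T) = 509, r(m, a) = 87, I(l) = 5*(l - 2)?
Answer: -44283/81012761 ≈ -0.00054662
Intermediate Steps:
I(l) = -10 + 5*l (I(l) = 5*(-2 + l) = -10 + 5*l)
1/(-80929/r(I(12), 169) - 457700/b(-704)) = 1/(-80929/87 - 457700/509) = 1/(-81012761/44283) = -44283/81012761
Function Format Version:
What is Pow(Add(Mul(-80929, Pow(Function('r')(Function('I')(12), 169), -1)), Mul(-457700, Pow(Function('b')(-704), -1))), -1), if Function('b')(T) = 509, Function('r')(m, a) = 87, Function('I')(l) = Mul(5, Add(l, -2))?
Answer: Rational(-44283, 81012761) ≈ -0.00054662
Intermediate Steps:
Function('I')(l) = Add(-10, Mul(5, l)) (Function('I')(l) = Mul(5, Add(-2, l)) = Add(-10, Mul(5, l)))
Pow(Add(Mul(-80929, Pow(Function('r')(Function('I')(12), 169), -1)), Mul(-457700, Pow(Function('b')(-704), -1))), -1) = Pow(Add(Mul(-80929, Pow(87, -1)), Mul(-457700, Pow(509, -1))), -1) = Pow(Add(Mul(-80929, Rational(1, 87)), Mul(-457700, Rational(1, 509))), -1) = Pow(Add(Rational(-80929, 87), Rational(-457700, 509)), -1) = Pow(Rational(-81012761, 44283), -1) = Rational(-44283, 81012761)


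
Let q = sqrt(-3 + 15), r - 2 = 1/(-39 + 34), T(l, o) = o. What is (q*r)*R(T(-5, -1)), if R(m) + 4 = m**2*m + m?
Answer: -108*sqrt(3)/5 ≈ -37.412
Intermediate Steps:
r = 9/5 (r = 2 + 1/(-39 + 34) = 2 + 1/(-5) = 2 - 1/5 = 9/5 ≈ 1.8000)
q = 2*sqrt(3) (q = sqrt(12) = 2*sqrt(3) ≈ 3.4641)
R(m) = -4 + m + m**3 (R(m) = -4 + (m**2*m + m) = -4 + (m**3 + m) = -4 + (m + m**3) = -4 + m + m**3)
(q*r)*R(T(-5, -1)) = ((2*sqrt(3))*(9/5))*(-4 - 1 + (-1)**3) = (18*sqrt(3)/5)*(-4 - 1 - 1) = (18*sqrt(3)/5)*(-6) = -108*sqrt(3)/5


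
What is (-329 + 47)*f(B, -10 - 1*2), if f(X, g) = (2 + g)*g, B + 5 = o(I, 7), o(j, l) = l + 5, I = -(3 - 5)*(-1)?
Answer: -33840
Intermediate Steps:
I = -2 (I = -(-2)*(-1) = -1*2 = -2)
o(j, l) = 5 + l
B = 7 (B = -5 + (5 + 7) = -5 + 12 = 7)
f(X, g) = g*(2 + g)
(-329 + 47)*f(B, -10 - 1*2) = (-329 + 47)*((-10 - 1*2)*(2 + (-10 - 1*2))) = -282*(-10 - 2)*(2 + (-10 - 2)) = -(-3384)*(2 - 12) = -(-3384)*(-10) = -282*120 = -33840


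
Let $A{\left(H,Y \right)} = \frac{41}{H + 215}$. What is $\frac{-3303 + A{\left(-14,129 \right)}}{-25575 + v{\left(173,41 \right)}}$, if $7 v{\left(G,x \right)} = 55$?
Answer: $\frac{2323517}{17986485} \approx 0.12918$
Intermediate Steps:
$A{\left(H,Y \right)} = \frac{41}{215 + H}$
$v{\left(G,x \right)} = \frac{55}{7}$ ($v{\left(G,x \right)} = \frac{1}{7} \cdot 55 = \frac{55}{7}$)
$\frac{-3303 + A{\left(-14,129 \right)}}{-25575 + v{\left(173,41 \right)}} = \frac{-3303 + \frac{41}{215 - 14}}{-25575 + \frac{55}{7}} = \frac{-3303 + \frac{41}{201}}{- \frac{178970}{7}} = \left(-3303 + 41 \cdot \frac{1}{201}\right) \left(- \frac{7}{178970}\right) = \left(-3303 + \frac{41}{201}\right) \left(- \frac{7}{178970}\right) = \left(- \frac{663862}{201}\right) \left(- \frac{7}{178970}\right) = \frac{2323517}{17986485}$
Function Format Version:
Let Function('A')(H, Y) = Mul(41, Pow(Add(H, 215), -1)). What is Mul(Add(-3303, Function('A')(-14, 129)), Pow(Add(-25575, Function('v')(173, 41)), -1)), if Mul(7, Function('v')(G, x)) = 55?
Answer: Rational(2323517, 17986485) ≈ 0.12918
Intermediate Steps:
Function('A')(H, Y) = Mul(41, Pow(Add(215, H), -1))
Function('v')(G, x) = Rational(55, 7) (Function('v')(G, x) = Mul(Rational(1, 7), 55) = Rational(55, 7))
Mul(Add(-3303, Function('A')(-14, 129)), Pow(Add(-25575, Function('v')(173, 41)), -1)) = Mul(Add(-3303, Mul(41, Pow(Add(215, -14), -1))), Pow(Add(-25575, Rational(55, 7)), -1)) = Mul(Add(-3303, Mul(41, Pow(201, -1))), Pow(Rational(-178970, 7), -1)) = Mul(Add(-3303, Mul(41, Rational(1, 201))), Rational(-7, 178970)) = Mul(Add(-3303, Rational(41, 201)), Rational(-7, 178970)) = Mul(Rational(-663862, 201), Rational(-7, 178970)) = Rational(2323517, 17986485)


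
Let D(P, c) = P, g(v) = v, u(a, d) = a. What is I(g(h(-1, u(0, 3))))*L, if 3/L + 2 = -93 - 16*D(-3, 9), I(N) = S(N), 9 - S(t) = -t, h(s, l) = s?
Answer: -24/47 ≈ -0.51064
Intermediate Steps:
S(t) = 9 + t (S(t) = 9 - (-1)*t = 9 + t)
I(N) = 9 + N
L = -3/47 (L = 3/(-2 + (-93 - 16*(-3))) = 3/(-2 + (-93 + 48)) = 3/(-2 - 45) = 3/(-47) = 3*(-1/47) = -3/47 ≈ -0.063830)
I(g(h(-1, u(0, 3))))*L = (9 - 1)*(-3/47) = 8*(-3/47) = -24/47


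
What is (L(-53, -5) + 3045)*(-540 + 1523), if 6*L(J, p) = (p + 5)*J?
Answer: 2993235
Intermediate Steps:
L(J, p) = J*(5 + p)/6 (L(J, p) = ((p + 5)*J)/6 = ((5 + p)*J)/6 = (J*(5 + p))/6 = J*(5 + p)/6)
(L(-53, -5) + 3045)*(-540 + 1523) = ((1/6)*(-53)*(5 - 5) + 3045)*(-540 + 1523) = ((1/6)*(-53)*0 + 3045)*983 = (0 + 3045)*983 = 3045*983 = 2993235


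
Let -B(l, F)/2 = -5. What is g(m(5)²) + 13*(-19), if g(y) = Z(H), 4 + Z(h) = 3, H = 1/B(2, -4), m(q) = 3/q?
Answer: -248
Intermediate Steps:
B(l, F) = 10 (B(l, F) = -2*(-5) = 10)
H = ⅒ (H = 1/10 = ⅒ ≈ 0.10000)
Z(h) = -1 (Z(h) = -4 + 3 = -1)
g(y) = -1
g(m(5)²) + 13*(-19) = -1 + 13*(-19) = -1 - 247 = -248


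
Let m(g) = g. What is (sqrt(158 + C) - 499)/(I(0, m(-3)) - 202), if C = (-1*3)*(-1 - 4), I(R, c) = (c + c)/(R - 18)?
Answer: 1497/605 - 3*sqrt(173)/605 ≈ 2.4092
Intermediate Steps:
I(R, c) = 2*c/(-18 + R) (I(R, c) = (2*c)/(-18 + R) = 2*c/(-18 + R))
C = 15 (C = -3*(-5) = 15)
(sqrt(158 + C) - 499)/(I(0, m(-3)) - 202) = (sqrt(158 + 15) - 499)/(2*(-3)/(-18 + 0) - 202) = (sqrt(173) - 499)/(2*(-3)/(-18) - 202) = (-499 + sqrt(173))/(2*(-3)*(-1/18) - 202) = (-499 + sqrt(173))/(1/3 - 202) = (-499 + sqrt(173))/(-605/3) = (-499 + sqrt(173))*(-3/605) = 1497/605 - 3*sqrt(173)/605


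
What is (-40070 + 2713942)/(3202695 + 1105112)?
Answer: 2673872/4307807 ≈ 0.62070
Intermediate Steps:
(-40070 + 2713942)/(3202695 + 1105112) = 2673872/4307807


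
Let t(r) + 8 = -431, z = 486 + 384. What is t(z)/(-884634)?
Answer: 439/884634 ≈ 0.00049625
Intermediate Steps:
z = 870
t(r) = -439 (t(r) = -8 - 431 = -439)
t(z)/(-884634) = -439/(-884634) = -439*(-1/884634) = 439/884634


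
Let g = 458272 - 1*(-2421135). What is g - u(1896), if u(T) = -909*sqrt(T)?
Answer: 2879407 + 1818*sqrt(474) ≈ 2.9190e+6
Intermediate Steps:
g = 2879407 (g = 458272 + 2421135 = 2879407)
g - u(1896) = 2879407 - (-909)*sqrt(1896) = 2879407 - (-909)*2*sqrt(474) = 2879407 - (-1818)*sqrt(474) = 2879407 + 1818*sqrt(474)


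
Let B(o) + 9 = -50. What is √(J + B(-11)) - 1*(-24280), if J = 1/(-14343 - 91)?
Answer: 24280 + 3*I*√1365788382/14434 ≈ 24280.0 + 7.6812*I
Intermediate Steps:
B(o) = -59 (B(o) = -9 - 50 = -59)
J = -1/14434 (J = 1/(-14434) = -1/14434 ≈ -6.9281e-5)
√(J + B(-11)) - 1*(-24280) = √(-1/14434 - 59) - 1*(-24280) = √(-851607/14434) + 24280 = 3*I*√1365788382/14434 + 24280 = 24280 + 3*I*√1365788382/14434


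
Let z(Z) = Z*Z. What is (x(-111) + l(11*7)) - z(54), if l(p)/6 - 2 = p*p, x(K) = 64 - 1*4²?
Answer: 32718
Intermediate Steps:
x(K) = 48 (x(K) = 64 - 1*16 = 64 - 16 = 48)
l(p) = 12 + 6*p² (l(p) = 12 + 6*(p*p) = 12 + 6*p²)
z(Z) = Z²
(x(-111) + l(11*7)) - z(54) = (48 + (12 + 6*(11*7)²)) - 1*54² = (48 + (12 + 6*77²)) - 1*2916 = (48 + (12 + 6*5929)) - 2916 = (48 + (12 + 35574)) - 2916 = (48 + 35586) - 2916 = 35634 - 2916 = 32718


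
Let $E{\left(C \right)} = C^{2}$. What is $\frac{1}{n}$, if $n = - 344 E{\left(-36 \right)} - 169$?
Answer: $- \frac{1}{445993} \approx -2.2422 \cdot 10^{-6}$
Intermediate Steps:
$n = -445993$ ($n = - 344 \left(-36\right)^{2} - 169 = \left(-344\right) 1296 - 169 = -445824 - 169 = -445993$)
$\frac{1}{n} = \frac{1}{-445993} = - \frac{1}{445993}$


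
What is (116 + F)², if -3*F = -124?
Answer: 222784/9 ≈ 24754.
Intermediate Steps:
F = 124/3 (F = -⅓*(-124) = 124/3 ≈ 41.333)
(116 + F)² = (116 + 124/3)² = (472/3)² = 222784/9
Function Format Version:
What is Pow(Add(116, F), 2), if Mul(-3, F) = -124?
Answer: Rational(222784, 9) ≈ 24754.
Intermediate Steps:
F = Rational(124, 3) (F = Mul(Rational(-1, 3), -124) = Rational(124, 3) ≈ 41.333)
Pow(Add(116, F), 2) = Pow(Add(116, Rational(124, 3)), 2) = Pow(Rational(472, 3), 2) = Rational(222784, 9)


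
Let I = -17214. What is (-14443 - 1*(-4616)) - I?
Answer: 7387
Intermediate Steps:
(-14443 - 1*(-4616)) - I = (-14443 - 1*(-4616)) - 1*(-17214) = (-14443 + 4616) + 17214 = -9827 + 17214 = 7387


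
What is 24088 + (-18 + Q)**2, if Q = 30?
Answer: 24232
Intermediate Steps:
24088 + (-18 + Q)**2 = 24088 + (-18 + 30)**2 = 24088 + 12**2 = 24088 + 144 = 24232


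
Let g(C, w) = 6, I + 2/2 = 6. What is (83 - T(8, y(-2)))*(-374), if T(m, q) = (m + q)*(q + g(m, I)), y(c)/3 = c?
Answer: -31042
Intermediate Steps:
I = 5 (I = -1 + 6 = 5)
y(c) = 3*c
T(m, q) = (6 + q)*(m + q) (T(m, q) = (m + q)*(q + 6) = (m + q)*(6 + q) = (6 + q)*(m + q))
(83 - T(8, y(-2)))*(-374) = (83 - ((3*(-2))² + 6*8 + 6*(3*(-2)) + 8*(3*(-2))))*(-374) = (83 - ((-6)² + 48 + 6*(-6) + 8*(-6)))*(-374) = (83 - (36 + 48 - 36 - 48))*(-374) = (83 - 1*0)*(-374) = (83 + 0)*(-374) = 83*(-374) = -31042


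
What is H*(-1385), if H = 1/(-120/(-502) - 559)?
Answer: 347635/140249 ≈ 2.4787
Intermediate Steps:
H = -251/140249 (H = 1/(-120*(-1/502) - 559) = 1/(60/251 - 559) = 1/(-140249/251) = -251/140249 ≈ -0.0017897)
H*(-1385) = -251/140249*(-1385) = 347635/140249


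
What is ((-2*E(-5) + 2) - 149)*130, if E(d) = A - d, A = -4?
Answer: -19370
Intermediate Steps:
E(d) = -4 - d
((-2*E(-5) + 2) - 149)*130 = ((-2*(-4 - 1*(-5)) + 2) - 149)*130 = ((-2*(-4 + 5) + 2) - 149)*130 = ((-2*1 + 2) - 149)*130 = ((-2 + 2) - 149)*130 = (0 - 149)*130 = -149*130 = -19370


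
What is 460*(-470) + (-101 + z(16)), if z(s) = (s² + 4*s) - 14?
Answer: -215995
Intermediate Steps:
z(s) = -14 + s² + 4*s
460*(-470) + (-101 + z(16)) = 460*(-470) + (-101 + (-14 + 16² + 4*16)) = -216200 + (-101 + (-14 + 256 + 64)) = -216200 + (-101 + 306) = -216200 + 205 = -215995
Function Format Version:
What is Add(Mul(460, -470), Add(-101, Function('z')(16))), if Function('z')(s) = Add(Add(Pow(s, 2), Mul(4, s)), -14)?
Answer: -215995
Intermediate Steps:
Function('z')(s) = Add(-14, Pow(s, 2), Mul(4, s))
Add(Mul(460, -470), Add(-101, Function('z')(16))) = Add(Mul(460, -470), Add(-101, Add(-14, Pow(16, 2), Mul(4, 16)))) = Add(-216200, Add(-101, Add(-14, 256, 64))) = Add(-216200, Add(-101, 306)) = Add(-216200, 205) = -215995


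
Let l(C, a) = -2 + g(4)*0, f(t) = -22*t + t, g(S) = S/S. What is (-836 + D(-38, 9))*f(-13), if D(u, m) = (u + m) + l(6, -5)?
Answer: -236691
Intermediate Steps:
g(S) = 1
f(t) = -21*t
l(C, a) = -2 (l(C, a) = -2 + 1*0 = -2 + 0 = -2)
D(u, m) = -2 + m + u (D(u, m) = (u + m) - 2 = (m + u) - 2 = -2 + m + u)
(-836 + D(-38, 9))*f(-13) = (-836 + (-2 + 9 - 38))*(-21*(-13)) = (-836 - 31)*273 = -867*273 = -236691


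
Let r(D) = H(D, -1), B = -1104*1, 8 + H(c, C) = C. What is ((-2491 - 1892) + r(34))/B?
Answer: 183/46 ≈ 3.9783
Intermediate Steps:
H(c, C) = -8 + C
B = -1104
r(D) = -9 (r(D) = -8 - 1 = -9)
((-2491 - 1892) + r(34))/B = ((-2491 - 1892) - 9)/(-1104) = (-4383 - 9)*(-1/1104) = -4392*(-1/1104) = 183/46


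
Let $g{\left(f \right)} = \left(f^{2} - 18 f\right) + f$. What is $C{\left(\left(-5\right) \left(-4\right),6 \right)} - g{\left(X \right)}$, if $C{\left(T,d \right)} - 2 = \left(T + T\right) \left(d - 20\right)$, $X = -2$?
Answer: $-596$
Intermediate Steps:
$g{\left(f \right)} = f^{2} - 17 f$
$C{\left(T,d \right)} = 2 + 2 T \left(-20 + d\right)$ ($C{\left(T,d \right)} = 2 + \left(T + T\right) \left(d - 20\right) = 2 + 2 T \left(-20 + d\right)$)
$C{\left(\left(-5\right) \left(-4\right),6 \right)} - g{\left(X \right)} = \left(2 - 40 \left(\left(-5\right) \left(-4\right)\right) + 2 \left(\left(-5\right) \left(-4\right)\right) 6\right) - - 2 \left(-17 - 2\right) = \left(2 - 800 + 2 \cdot 20 \cdot 6\right) - \left(-2\right) \left(-19\right) = \left(2 - 800 + 240\right) - 38 = -558 - 38 = -596$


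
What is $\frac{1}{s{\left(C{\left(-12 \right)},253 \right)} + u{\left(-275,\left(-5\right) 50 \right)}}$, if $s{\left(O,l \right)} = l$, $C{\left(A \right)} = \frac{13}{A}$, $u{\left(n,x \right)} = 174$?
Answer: $\frac{1}{427} \approx 0.0023419$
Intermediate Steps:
$\frac{1}{s{\left(C{\left(-12 \right)},253 \right)} + u{\left(-275,\left(-5\right) 50 \right)}} = \frac{1}{253 + 174} = \frac{1}{427}$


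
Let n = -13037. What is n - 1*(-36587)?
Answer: 23550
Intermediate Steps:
n - 1*(-36587) = -13037 - 1*(-36587) = -13037 + 36587 = 23550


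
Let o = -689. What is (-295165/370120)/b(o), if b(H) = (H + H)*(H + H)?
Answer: -239/569080928 ≈ -4.1998e-7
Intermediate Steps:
b(H) = 4*H² (b(H) = (2*H)*(2*H) = 4*H²)
(-295165/370120)/b(o) = (-295165/370120)/((4*(-689)²)) = (-295165*1/370120)/((4*474721)) = -3107/3896/1898884 = -3107/3896*1/1898884 = -239/569080928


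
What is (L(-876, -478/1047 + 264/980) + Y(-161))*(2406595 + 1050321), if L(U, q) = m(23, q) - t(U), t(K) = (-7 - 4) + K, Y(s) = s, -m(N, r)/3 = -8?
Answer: 2592687000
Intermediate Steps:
m(N, r) = 24 (m(N, r) = -3*(-8) = 24)
t(K) = -11 + K
L(U, q) = 35 - U (L(U, q) = 24 - (-11 + U) = 24 + (11 - U) = 35 - U)
(L(-876, -478/1047 + 264/980) + Y(-161))*(2406595 + 1050321) = ((35 - 1*(-876)) - 161)*(2406595 + 1050321) = ((35 + 876) - 161)*3456916 = (911 - 161)*3456916 = 750*3456916 = 2592687000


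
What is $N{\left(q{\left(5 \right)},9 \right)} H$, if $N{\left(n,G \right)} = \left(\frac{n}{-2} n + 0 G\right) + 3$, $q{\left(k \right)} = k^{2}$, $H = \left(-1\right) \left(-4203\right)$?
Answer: $- \frac{2601657}{2} \approx -1.3008 \cdot 10^{6}$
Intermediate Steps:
$H = 4203$
$N{\left(n,G \right)} = 3 - \frac{n^{2}}{2}$ ($N{\left(n,G \right)} = \left(n \left(- \frac{1}{2}\right) n + 0\right) + 3 = \left(- \frac{n}{2} n + 0\right) + 3 = \left(- \frac{n^{2}}{2} + 0\right) + 3 = - \frac{n^{2}}{2} + 3 = 3 - \frac{n^{2}}{2}$)
$N{\left(q{\left(5 \right)},9 \right)} H = \left(3 - \frac{\left(5^{2}\right)^{2}}{2}\right) 4203 = \left(3 - \frac{25^{2}}{2}\right) 4203 = \left(3 - \frac{625}{2}\right) 4203 = \left(- \frac{619}{2}\right) 4203 = - \frac{2601657}{2}$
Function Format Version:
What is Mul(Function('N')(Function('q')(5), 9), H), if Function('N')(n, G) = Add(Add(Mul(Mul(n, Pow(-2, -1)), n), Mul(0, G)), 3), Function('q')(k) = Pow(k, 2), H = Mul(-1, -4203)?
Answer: Rational(-2601657, 2) ≈ -1.3008e+6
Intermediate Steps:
H = 4203
Function('N')(n, G) = Add(3, Mul(Rational(-1, 2), Pow(n, 2))) (Function('N')(n, G) = Add(Add(Mul(Mul(n, Rational(-1, 2)), n), 0), 3) = Add(Add(Mul(Mul(Rational(-1, 2), n), n), 0), 3) = Add(Add(Mul(Rational(-1, 2), Pow(n, 2)), 0), 3) = Add(Mul(Rational(-1, 2), Pow(n, 2)), 3) = Add(3, Mul(Rational(-1, 2), Pow(n, 2))))
Mul(Function('N')(Function('q')(5), 9), H) = Mul(Add(3, Mul(Rational(-1, 2), Pow(Pow(5, 2), 2))), 4203) = Mul(Add(3, Mul(Rational(-1, 2), Pow(25, 2))), 4203) = Mul(Add(3, Mul(Rational(-1, 2), 625)), 4203) = Mul(Add(3, Rational(-625, 2)), 4203) = Mul(Rational(-619, 2), 4203) = Rational(-2601657, 2)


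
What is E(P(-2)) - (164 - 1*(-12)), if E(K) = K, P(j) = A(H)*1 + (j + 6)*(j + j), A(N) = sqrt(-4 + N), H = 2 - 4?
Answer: -192 + I*sqrt(6) ≈ -192.0 + 2.4495*I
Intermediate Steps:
H = -2
P(j) = I*sqrt(6) + 2*j*(6 + j) (P(j) = sqrt(-4 - 2)*1 + (j + 6)*(j + j) = sqrt(-6)*1 + (6 + j)*(2*j) = (I*sqrt(6))*1 + 2*j*(6 + j) = I*sqrt(6) + 2*j*(6 + j))
E(P(-2)) - (164 - 1*(-12)) = (2*(-2)**2 + 12*(-2) + I*sqrt(6)) - (164 - 1*(-12)) = (2*4 - 24 + I*sqrt(6)) - (164 + 12) = (8 - 24 + I*sqrt(6)) - 1*176 = (-16 + I*sqrt(6)) - 176 = -192 + I*sqrt(6)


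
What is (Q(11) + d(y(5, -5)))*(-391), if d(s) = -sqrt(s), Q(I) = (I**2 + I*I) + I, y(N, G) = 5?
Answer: -98923 + 391*sqrt(5) ≈ -98049.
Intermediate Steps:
Q(I) = I + 2*I**2 (Q(I) = (I**2 + I**2) + I = 2*I**2 + I = I + 2*I**2)
(Q(11) + d(y(5, -5)))*(-391) = (11*(1 + 2*11) - sqrt(5))*(-391) = (11*(1 + 22) - sqrt(5))*(-391) = (11*23 - sqrt(5))*(-391) = (253 - sqrt(5))*(-391) = -98923 + 391*sqrt(5)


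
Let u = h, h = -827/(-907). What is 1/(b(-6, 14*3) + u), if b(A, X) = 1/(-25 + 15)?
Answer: 9070/7363 ≈ 1.2318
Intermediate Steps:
b(A, X) = -⅒ (b(A, X) = 1/(-10) = -⅒)
h = 827/907 (h = -827*(-1/907) = 827/907 ≈ 0.91180)
u = 827/907 ≈ 0.91180
1/(b(-6, 14*3) + u) = 1/(-⅒ + 827/907) = 1/(7363/9070) = 9070/7363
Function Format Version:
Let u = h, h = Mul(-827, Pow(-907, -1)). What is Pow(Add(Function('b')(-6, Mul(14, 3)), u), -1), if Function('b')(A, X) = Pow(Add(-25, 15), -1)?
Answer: Rational(9070, 7363) ≈ 1.2318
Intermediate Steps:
Function('b')(A, X) = Rational(-1, 10) (Function('b')(A, X) = Pow(-10, -1) = Rational(-1, 10))
h = Rational(827, 907) (h = Mul(-827, Rational(-1, 907)) = Rational(827, 907) ≈ 0.91180)
u = Rational(827, 907) ≈ 0.91180
Pow(Add(Function('b')(-6, Mul(14, 3)), u), -1) = Pow(Add(Rational(-1, 10), Rational(827, 907)), -1) = Pow(Rational(7363, 9070), -1) = Rational(9070, 7363)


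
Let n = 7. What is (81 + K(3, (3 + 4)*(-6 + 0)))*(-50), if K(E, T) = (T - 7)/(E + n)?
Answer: -3805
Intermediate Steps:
K(E, T) = (-7 + T)/(7 + E) (K(E, T) = (T - 7)/(E + 7) = (-7 + T)/(7 + E))
(81 + K(3, (3 + 4)*(-6 + 0)))*(-50) = (81 + (-7 + (3 + 4)*(-6 + 0))/(7 + 3))*(-50) = (81 + (-7 + 7*(-6))/10)*(-50) = (81 + (-7 - 42)/10)*(-50) = (81 + (⅒)*(-49))*(-50) = (81 - 49/10)*(-50) = (761/10)*(-50) = -3805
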